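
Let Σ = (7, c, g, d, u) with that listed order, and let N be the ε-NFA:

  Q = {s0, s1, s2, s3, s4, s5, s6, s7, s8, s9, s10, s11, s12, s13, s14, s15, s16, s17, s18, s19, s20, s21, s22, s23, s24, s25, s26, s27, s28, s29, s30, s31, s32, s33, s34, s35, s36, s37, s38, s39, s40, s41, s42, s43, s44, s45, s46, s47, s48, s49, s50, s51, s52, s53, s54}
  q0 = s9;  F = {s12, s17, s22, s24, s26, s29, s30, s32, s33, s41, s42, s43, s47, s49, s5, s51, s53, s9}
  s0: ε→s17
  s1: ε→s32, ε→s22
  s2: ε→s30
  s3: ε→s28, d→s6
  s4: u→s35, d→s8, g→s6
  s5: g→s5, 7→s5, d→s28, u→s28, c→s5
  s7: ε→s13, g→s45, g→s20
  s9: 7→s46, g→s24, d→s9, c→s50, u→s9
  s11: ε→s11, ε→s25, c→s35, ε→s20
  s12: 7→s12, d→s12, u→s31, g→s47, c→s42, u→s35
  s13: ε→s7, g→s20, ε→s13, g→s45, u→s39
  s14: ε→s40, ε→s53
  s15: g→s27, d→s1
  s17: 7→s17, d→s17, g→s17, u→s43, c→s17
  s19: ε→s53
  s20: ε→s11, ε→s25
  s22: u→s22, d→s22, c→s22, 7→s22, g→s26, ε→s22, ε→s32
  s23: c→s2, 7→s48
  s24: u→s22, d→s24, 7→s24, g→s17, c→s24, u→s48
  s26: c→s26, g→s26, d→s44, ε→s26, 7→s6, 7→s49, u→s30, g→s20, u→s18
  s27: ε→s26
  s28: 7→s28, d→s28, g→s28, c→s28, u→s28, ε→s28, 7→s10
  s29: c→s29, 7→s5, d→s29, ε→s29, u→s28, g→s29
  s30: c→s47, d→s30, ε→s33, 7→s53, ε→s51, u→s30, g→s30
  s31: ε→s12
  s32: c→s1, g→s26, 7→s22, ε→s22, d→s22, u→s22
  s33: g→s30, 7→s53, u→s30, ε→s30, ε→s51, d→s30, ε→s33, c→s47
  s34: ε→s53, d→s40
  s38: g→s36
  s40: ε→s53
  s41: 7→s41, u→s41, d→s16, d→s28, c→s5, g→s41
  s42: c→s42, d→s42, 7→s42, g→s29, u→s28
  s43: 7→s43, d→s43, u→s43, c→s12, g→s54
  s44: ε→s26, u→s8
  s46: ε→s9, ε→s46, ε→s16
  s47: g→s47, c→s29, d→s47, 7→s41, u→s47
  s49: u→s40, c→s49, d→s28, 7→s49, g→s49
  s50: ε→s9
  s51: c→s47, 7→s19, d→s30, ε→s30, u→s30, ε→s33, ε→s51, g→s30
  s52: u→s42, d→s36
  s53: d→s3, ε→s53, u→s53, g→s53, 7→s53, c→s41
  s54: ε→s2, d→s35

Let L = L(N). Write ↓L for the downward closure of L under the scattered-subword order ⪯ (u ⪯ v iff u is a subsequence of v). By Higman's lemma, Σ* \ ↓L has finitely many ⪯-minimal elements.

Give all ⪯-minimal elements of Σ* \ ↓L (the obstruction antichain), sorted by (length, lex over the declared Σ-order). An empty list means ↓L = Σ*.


Antichain: [gug7d, gguccu].

|Q|=55, |F|=18, |δ|=163 (41 ε).
min D↑ (16 st, q0=0, F={12}): 0:7→0,c→0,g→1,d→0,u→0 1:7→1,c→1,g→2,d→1,u→3 2:7→2,c→2,g→2,d→2,u→4 3:7→3,c→3,g→5,d→3,u→3 4:7→4,c→6,g→7,d→4,u→4 5:7→8,c→5,g→5,d→5,u→7 6:7→6,c→9,g→10,d→6,u→6 7:7→11,c→10,g→7,d→7,u→7 8:7→8,c→8,g→8,d→12,u→11 9:7→9,c→9,g→13,d→9,u→12 10:7→14,c→13,g→10,d→10,u→10 11:7→11,c→14,g→11,d→12,u→11 12:7→12,c→12,g→12,d→12,u→12 13:7→15,c→13,g→13,d→13,u→12 14:7→14,c→15,g→14,d→12,u→14 15:7→15,c→15,g→15,d→12,u→12 [Hopcroft].
'gug7d': run [39, 36, 34, 26, 11, 5] end={s10,s16,s28,s3,s6} ∉↓L; 5/5 del acc.
'gguccu': run [39, 36, 31, 24, 11, 5, 2] end={s10,s28} ∉↓L; 6/6 single-dels accept.
2 words, ⪯-incomp.


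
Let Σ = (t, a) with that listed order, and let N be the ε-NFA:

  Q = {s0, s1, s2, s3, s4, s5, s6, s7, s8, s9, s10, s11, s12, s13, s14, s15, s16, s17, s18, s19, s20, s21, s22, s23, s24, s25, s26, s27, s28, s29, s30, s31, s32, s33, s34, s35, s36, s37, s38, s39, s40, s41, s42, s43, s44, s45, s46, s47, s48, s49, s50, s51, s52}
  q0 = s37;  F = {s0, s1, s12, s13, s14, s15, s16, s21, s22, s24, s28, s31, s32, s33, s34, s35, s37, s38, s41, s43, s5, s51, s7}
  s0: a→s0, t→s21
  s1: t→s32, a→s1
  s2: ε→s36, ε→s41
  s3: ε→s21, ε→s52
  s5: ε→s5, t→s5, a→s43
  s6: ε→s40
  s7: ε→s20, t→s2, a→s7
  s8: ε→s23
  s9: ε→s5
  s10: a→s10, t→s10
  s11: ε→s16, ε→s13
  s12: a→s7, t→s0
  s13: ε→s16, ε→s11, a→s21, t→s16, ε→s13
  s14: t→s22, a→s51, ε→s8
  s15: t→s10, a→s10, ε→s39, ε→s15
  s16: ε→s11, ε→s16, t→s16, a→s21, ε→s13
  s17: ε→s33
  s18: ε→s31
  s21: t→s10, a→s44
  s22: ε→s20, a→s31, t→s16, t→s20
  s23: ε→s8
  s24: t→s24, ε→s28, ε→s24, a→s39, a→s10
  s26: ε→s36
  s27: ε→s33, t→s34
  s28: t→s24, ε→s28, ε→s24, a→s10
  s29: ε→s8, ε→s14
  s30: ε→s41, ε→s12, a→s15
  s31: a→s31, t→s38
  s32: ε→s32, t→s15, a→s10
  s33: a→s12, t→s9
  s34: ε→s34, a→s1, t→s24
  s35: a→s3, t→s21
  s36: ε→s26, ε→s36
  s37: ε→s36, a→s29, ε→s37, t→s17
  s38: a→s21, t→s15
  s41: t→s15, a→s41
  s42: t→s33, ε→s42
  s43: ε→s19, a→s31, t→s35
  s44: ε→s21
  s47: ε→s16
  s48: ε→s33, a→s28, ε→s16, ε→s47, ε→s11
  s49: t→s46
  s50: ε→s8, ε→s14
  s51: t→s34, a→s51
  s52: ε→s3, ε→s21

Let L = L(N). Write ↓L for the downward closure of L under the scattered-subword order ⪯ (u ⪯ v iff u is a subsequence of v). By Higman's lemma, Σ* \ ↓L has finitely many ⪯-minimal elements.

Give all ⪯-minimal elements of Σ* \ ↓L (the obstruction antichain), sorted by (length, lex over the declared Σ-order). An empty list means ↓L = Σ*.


|Q|=53, |F|=23, |δ|=107 (52 ε).
min D↑ (22 st, q0=0, F={19}): 0:t→1,a→2 1:t→3,a→4 2:t→5,a→6 3:t→3,a→7 4:t→8,a→9 5:t→10,a→11 6:t→12,a→6 7:t→13,a→11 8:t→14,a→8 9:t→15,a→9 10:t→10,a→14 11:t→16,a→11 12:t→17,a→18 13:t→14,a→14 14:t→19,a→14 15:t→20,a→15 16:t→20,a→14 17:t→17,a→19 18:t→21,a→18 19:t→19,a→19 20:t→19,a→19 21:t→20,a→19 [Hopcroft].
'tattt': run [39, 33, 22, 15, 5, 1] end={s10} ∉↓L; 5/5 del acc.
'attat': |S_i|=[39, 34, 25, 13, 4, 1] end={s10} — reject; 5/5 del acc.
'aatta': |S_i|=[39, 34, 22, 15, 6, 2] end={s10,s39} rej; 5/5 single-dels accept.
'ttatat': |S_i|=[39, 33, 26, 14, 9, 5, 1] end={s10} ∉↓L; 6/6 single-dels accept.
4 words, ⪯-incomp.

A = [tattt, attat, aatta, ttatat].


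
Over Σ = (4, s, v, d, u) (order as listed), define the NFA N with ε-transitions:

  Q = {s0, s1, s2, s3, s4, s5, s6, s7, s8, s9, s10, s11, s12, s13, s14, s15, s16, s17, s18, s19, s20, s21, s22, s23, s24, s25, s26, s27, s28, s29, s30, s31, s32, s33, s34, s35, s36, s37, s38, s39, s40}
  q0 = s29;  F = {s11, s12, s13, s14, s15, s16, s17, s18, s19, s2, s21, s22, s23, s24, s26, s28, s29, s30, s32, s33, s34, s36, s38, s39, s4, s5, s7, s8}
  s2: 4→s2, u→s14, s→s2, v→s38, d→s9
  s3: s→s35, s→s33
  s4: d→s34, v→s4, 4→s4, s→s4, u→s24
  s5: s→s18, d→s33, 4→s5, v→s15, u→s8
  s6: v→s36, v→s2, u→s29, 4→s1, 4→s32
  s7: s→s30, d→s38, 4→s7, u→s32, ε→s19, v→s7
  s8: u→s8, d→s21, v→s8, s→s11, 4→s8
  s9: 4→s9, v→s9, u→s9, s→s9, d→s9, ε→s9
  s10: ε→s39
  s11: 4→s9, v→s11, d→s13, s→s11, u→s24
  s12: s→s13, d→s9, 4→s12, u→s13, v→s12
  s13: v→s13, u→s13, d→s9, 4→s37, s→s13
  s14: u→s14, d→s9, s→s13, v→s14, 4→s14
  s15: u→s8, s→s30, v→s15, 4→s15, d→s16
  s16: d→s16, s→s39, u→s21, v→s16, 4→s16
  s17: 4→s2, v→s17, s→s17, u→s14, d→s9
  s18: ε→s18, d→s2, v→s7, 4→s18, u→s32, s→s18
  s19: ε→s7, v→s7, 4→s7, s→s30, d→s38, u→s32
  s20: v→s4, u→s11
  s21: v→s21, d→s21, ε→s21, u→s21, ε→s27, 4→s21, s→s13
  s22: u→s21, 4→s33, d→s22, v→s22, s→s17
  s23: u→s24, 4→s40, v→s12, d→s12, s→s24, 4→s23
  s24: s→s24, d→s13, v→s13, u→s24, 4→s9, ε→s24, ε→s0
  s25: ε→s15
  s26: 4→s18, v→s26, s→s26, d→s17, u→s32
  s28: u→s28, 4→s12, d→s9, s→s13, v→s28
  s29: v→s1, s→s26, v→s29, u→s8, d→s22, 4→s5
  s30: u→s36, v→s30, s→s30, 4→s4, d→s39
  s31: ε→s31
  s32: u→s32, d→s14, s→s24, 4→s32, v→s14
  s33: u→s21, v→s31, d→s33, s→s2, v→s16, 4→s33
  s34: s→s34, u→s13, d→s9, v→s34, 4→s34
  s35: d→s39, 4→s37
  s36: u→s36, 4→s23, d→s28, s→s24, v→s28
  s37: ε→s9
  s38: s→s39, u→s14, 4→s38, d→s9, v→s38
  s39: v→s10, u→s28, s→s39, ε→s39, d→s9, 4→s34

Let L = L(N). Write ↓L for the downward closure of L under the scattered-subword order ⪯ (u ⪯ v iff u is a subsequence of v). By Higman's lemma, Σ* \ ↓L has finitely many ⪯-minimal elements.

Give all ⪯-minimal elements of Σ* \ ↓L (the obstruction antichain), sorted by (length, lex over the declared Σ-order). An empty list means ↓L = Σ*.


|Q|=41, |F|=28, |δ|=172 (13 ε).
min D↑ (28 st, q0=0, F={16}): 0:4→1,s→2,v→0,d→3,u→4 1:4→1,s→5,v→6,d→7,u→4 2:4→5,s→2,v→2,d→8,u→9 3:4→7,s→8,v→3,d→3,u→10 4:4→4,s→11,v→4,d→10,u→4 5:4→5,s→5,v→12,d→13,u→9 6:4→6,s→14,v→6,d→15,u→4 7:4→7,s→13,v→15,d→7,u→10 8:4→13,s→8,v→8,d→16,u→17 9:4→9,s→18,v→17,d→17,u→9 10:4→10,s→19,v→10,d→10,u→10 11:4→16,s→11,v→11,d→19,u→18 12:4→12,s→14,v→12,d→20,u→9 13:4→13,s→13,v→20,d→16,u→17 14:4→21,s→14,v→14,d→22,u→23 15:4→15,s→22,v→15,d→15,u→10 16:4→16,s→16,v→16,d→16,u→16 17:4→17,s→19,v→17,d→16,u→17 18:4→16,s→18,v→19,d→19,u→18 19:4→16,s→19,v→19,d→16,u→19 20:4→20,s→22,v→20,d→16,u→17 21:4→21,s→21,v→21,d→24,u→18 22:4→24,s→22,v→22,d→16,u→25 23:4→26,s→18,v→25,d→25,u→23 24:4→24,s→24,v→24,d→16,u→19 25:4→27,s→19,v→25,d→16,u→25 26:4→26,s→18,v→27,d→27,u→18 27:4→27,s→19,v→27,d→16,u→19 [Hopcroft].
'sdd': |S_i|=[36, 25, 12, 1] end={s9} — reject; 3/3 deletions ∈↓L.
'dsd': |S_i|=[36, 18, 12, 1] end={s9} — reject; 3/3 del acc.
'us4': N↓-sim [36, 16, 6, 2] end={s37,s9} ∉↓L; 3/3 deletions ∈↓L.
'suvd': run [36, 25, 12, 6, 1] end={s9} rej; 4/4 single-dels accept.
'4vs4u4': |S_i|=[36, 31, 27, 16, 10, 5, 2] end={s37,s9} ∉↓L; 6/6 deletions ∈↓L.
5 obstructions.

min(Σ*\↓L) = [sdd, dsd, us4, suvd, 4vs4u4].


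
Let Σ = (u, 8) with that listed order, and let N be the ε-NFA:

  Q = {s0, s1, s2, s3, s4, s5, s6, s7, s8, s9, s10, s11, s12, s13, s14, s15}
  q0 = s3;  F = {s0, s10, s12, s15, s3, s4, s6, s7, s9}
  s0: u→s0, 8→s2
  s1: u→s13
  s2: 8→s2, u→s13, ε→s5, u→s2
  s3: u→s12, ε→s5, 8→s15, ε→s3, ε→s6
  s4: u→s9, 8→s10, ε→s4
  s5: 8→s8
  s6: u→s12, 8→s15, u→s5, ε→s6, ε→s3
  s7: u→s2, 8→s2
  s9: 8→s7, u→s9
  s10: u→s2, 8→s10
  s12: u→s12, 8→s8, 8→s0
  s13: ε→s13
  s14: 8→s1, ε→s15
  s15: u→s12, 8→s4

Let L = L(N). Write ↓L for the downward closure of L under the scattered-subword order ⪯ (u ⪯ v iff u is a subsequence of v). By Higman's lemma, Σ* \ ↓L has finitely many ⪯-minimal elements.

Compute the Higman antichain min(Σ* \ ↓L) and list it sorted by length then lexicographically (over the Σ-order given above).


|Q|=16, |F|=9, |δ|=35 (9 ε).
min D↑ (9 st, q0=0, F={5}): 0:u→1,8→2 1:u→1,8→3 2:u→1,8→4 3:u→3,8→5 4:u→6,8→7 5:u→5,8→5 6:u→6,8→8 7:u→5,8→7 8:u→5,8→5 [Hopcroft].
'u88': run [13, 8, 6, 4] end={s13,s2,s5,s8} — reject; 3/3 single-dels accept.
'888u': run [13, 11, 9, 6, 4] end={s13,s2,s5,s8} — reject; 4/4 single-dels accept.
2 minimals (antichain).

min(Σ*\↓L) = [u88, 888u].


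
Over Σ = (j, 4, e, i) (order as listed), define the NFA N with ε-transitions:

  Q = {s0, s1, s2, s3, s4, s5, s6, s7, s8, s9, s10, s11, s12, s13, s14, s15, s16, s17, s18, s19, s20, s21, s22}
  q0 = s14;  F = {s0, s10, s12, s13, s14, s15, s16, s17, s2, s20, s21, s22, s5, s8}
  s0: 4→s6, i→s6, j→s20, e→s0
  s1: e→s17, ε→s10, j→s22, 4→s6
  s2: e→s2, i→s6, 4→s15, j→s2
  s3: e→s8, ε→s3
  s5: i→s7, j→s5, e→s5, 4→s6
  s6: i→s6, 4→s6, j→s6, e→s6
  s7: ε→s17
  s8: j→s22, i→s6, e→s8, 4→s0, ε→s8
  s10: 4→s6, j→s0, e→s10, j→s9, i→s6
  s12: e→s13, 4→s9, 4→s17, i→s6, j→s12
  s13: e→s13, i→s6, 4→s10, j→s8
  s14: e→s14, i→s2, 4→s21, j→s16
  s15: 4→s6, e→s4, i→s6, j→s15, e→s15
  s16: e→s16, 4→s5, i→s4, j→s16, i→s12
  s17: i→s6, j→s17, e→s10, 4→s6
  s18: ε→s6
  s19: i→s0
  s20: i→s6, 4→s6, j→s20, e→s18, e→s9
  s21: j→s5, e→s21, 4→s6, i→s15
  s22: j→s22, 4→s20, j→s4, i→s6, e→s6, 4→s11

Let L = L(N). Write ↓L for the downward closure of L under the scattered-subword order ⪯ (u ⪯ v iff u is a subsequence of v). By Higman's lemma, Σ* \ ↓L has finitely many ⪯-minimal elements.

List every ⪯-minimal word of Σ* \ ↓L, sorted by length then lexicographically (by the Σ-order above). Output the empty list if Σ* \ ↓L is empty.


Antichain: [44, ii, jiejje].

|Q|=23, |F|=14, |δ|=77 (5 ε).
min D↑ (15 st, q0=0, F={6}): 0:j→1,4→2,e→0,i→3 1:j→1,4→4,e→1,i→5 2:j→4,4→6,e→2,i→7 3:j→3,4→7,e→3,i→6 4:j→4,4→6,e→4,i→8 5:j→5,4→8,e→9,i→6 6:j→6,4→6,e→6,i→6 7:j→7,4→6,e→7,i→6 8:j→8,4→6,e→10,i→6 9:j→11,4→10,e→9,i→6 10:j→12,4→6,e→10,i→6 11:j→13,4→12,e→11,i→6 12:j→14,4→6,e→12,i→6 13:j→13,4→14,e→6,i→6 14:j→14,4→6,e→6,i→6.
'44': N↓-sim [20, 13, 1] end={s6} — reject; 2/2 deletions ∈↓L.
'ii': |S_i|=[20, 16, 1] end={s6} rej; 2/2 del acc.
'jiejje': N↓-sim [20, 18, 14, 11, 9, 7, 3] end={s18,s6,s9} rej; 6/6 deletions ∈↓L.
3 words, ⪯-incomp.


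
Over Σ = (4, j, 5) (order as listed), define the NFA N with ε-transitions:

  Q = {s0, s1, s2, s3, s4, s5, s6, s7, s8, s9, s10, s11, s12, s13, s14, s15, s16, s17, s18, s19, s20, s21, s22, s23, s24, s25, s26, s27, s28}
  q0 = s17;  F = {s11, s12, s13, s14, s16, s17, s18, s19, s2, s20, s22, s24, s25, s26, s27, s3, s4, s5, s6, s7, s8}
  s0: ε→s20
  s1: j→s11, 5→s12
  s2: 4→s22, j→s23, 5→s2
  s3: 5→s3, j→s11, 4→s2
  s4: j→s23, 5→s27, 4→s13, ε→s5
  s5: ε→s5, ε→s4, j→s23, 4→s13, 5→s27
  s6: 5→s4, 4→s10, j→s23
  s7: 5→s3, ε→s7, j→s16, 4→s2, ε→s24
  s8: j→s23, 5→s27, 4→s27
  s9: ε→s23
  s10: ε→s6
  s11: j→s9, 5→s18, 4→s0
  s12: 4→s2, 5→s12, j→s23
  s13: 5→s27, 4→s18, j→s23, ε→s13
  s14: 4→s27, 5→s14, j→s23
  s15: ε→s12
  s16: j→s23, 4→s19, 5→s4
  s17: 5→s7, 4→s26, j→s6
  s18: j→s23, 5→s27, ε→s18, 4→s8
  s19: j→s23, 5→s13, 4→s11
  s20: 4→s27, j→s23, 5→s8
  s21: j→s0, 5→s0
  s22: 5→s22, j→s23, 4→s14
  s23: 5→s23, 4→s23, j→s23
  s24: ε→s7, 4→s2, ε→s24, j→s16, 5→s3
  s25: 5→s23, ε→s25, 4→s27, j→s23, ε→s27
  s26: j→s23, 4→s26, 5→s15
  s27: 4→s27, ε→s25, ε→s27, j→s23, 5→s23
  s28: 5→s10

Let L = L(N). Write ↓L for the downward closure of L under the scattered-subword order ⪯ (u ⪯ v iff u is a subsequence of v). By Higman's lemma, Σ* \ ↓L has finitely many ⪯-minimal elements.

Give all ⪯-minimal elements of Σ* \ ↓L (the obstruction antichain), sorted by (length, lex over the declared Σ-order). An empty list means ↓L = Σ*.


|Q|=29, |F|=21, |δ|=88 (17 ε).
min D↑ (19 st, q0=0, F={4}): 0:4→1,j→2,5→3 1:4→1,j→4,5→5 2:4→2,j→4,5→6 3:4→7,j→8,5→9 4:4→4,j→4,5→4 5:4→7,j→4,5→5 6:4→10,j→4,5→11 7:4→12,j→4,5→7 8:4→13,j→4,5→6 9:4→7,j→14,5→9 10:4→15,j→4,5→11 11:4→11,j→4,5→4 12:4→16,j→4,5→12 13:4→14,j→4,5→10 14:4→17,j→4,5→15 15:4→18,j→4,5→11 16:4→11,j→4,5→16 17:4→11,j→4,5→18 18:4→11,j→4,5→11 (ε-aug+det+¬).
'4j': run [26, 21, 2] end={s23,s9} rej; 2/2 del acc.
'jj': |S_i|=[26, 16, 2] end={s23,s9} — reject; 2/2 deletions ∈↓L.
'j555': run [26, 16, 8, 3, 1] end={s23} — reject; 4/4 single-dels accept.
'544445': run [26, 22, 14, 11, 7, 3, 1] end={s23} ∉↓L; 6/6 single-dels accept.
'55j445': |S_i|=[26, 22, 17, 9, 6, 3, 1] end={s23} ∉↓L; 6/6 del acc.
5 minimals (antichain).

min(Σ*\↓L) = [4j, jj, j555, 544445, 55j445].


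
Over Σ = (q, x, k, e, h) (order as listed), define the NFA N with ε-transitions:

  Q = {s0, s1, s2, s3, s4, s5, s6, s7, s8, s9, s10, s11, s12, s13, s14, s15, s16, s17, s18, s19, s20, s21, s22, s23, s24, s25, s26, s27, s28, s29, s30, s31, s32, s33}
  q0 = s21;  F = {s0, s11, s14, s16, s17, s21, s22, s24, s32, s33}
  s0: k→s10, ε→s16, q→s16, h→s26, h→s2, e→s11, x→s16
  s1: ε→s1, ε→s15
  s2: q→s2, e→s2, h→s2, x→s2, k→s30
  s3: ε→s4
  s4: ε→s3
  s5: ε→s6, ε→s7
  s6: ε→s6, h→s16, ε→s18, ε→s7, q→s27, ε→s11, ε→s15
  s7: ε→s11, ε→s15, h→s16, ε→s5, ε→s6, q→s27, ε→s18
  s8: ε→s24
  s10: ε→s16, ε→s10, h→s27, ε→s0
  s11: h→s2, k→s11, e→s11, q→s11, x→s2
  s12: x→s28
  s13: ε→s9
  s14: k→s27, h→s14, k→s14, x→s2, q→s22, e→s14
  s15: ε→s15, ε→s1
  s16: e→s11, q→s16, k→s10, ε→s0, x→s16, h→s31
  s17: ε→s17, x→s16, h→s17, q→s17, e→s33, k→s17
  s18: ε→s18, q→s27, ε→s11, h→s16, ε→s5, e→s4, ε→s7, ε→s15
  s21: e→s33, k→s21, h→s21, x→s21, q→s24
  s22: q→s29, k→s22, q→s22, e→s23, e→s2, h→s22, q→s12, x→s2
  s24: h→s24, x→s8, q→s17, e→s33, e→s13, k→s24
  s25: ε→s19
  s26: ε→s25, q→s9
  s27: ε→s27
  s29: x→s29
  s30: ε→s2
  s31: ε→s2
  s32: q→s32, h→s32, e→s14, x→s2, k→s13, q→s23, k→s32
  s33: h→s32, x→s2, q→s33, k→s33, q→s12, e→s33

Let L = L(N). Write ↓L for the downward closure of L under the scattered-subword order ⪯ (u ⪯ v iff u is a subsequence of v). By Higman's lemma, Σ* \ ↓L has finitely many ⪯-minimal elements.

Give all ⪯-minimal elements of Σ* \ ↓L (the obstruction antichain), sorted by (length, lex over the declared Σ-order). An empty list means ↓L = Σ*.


|Q|=34, |F|=10, |δ|=111 (36 ε).
min D↑ (10 st, q0=0, F={4}): 0:q→1,x→0,k→0,e→2,h→0 1:q→3,x→1,k→1,e→2,h→1 2:q→2,x→4,k→2,e→2,h→5 3:q→3,x→6,k→3,e→2,h→3 4:q→4,x→4,k→4,e→4,h→4 5:q→5,x→4,k→5,e→7,h→5 6:q→6,x→6,k→6,e→8,h→4 7:q→9,x→4,k→7,e→7,h→7 8:q→8,x→4,k→8,e→8,h→4 9:q→9,x→4,k→9,e→4,h→9.
'ex': run [25, 14, 4] end={s2,s28,s29,s30} rej; 2/2 single-dels accept.
'qqxh': |S_i|=[25, 24, 22, 14, 8] end={s19,s2,s25,s26,s27,s30,s31,s9} ∉↓L; 4/4 single-dels accept.
'eheqe': run [25, 14, 12, 9, 7, 3] end={s2,s23,s30} — reject; 5/5 del acc.
3 minimals (antichain).

min(Σ*\↓L) = [ex, qqxh, eheqe].


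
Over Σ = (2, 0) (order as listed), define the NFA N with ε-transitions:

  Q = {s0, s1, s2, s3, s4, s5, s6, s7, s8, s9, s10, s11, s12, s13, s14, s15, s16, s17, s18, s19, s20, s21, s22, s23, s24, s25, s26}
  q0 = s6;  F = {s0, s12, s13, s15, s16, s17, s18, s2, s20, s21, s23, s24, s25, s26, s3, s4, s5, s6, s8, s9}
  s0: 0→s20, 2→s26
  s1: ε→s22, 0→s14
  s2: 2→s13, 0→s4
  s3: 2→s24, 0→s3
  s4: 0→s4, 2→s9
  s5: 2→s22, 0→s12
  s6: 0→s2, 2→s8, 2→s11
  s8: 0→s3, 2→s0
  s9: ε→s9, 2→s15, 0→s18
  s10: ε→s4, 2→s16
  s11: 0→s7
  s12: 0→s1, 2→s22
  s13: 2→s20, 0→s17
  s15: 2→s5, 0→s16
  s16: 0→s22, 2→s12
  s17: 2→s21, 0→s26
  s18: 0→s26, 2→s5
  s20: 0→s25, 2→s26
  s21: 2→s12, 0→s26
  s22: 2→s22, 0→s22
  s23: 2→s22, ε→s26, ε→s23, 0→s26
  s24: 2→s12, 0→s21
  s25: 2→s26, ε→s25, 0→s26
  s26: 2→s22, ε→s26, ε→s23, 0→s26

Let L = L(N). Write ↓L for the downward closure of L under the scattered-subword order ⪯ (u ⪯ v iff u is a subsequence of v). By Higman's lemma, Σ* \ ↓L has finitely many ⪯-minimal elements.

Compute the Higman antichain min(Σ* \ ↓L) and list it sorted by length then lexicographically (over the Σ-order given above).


|Q|=27, |F|=20, |δ|=54 (8 ε).
min D↑ (20 st, q0=0, F={12}): 0:2→1,0→2 1:2→3,0→4 2:2→5,0→6 3:2→7,0→8 4:2→9,0→4 5:2→8,0→10 6:2→11,0→6 7:2→12,0→7 8:2→7,0→13 9:2→14,0→15 10:2→15,0→7 11:2→16,0→17 12:2→12,0→12 13:2→7,0→7 14:2→12,0→12 15:2→14,0→7 16:2→18,0→19 17:2→18,0→7 18:2→12,0→14 19:2→14,0→12 [Hopcroft].
'2222': |S_i|=[25, 22, 14, 7, 1] end={s22} — reject; 4/4 del acc.
'20220': |S_i|=[25, 22, 16, 9, 4, 3] end={s1,s14,s22} ∉↓L; 5/5 del acc.
'02002': |S_i|=[25, 21, 17, 12, 6, 1] end={s22} — reject; 5/5 deletions ∈↓L.
'220002': |S_i|=[25, 22, 14, 10, 6, 4, 1] end={s22} rej; 6/6 del acc.
'002200': run [25, 21, 17, 13, 7, 5, 3] end={s1,s14,s22} rej; 6/6 deletions ∈↓L.
'002022': N↓-sim [25, 21, 17, 13, 10, 5, 1] end={s22} — reject; 6/6 deletions ∈↓L.
6 words, ⪯-incomp.

Antichain: [2222, 20220, 02002, 220002, 002200, 002022].


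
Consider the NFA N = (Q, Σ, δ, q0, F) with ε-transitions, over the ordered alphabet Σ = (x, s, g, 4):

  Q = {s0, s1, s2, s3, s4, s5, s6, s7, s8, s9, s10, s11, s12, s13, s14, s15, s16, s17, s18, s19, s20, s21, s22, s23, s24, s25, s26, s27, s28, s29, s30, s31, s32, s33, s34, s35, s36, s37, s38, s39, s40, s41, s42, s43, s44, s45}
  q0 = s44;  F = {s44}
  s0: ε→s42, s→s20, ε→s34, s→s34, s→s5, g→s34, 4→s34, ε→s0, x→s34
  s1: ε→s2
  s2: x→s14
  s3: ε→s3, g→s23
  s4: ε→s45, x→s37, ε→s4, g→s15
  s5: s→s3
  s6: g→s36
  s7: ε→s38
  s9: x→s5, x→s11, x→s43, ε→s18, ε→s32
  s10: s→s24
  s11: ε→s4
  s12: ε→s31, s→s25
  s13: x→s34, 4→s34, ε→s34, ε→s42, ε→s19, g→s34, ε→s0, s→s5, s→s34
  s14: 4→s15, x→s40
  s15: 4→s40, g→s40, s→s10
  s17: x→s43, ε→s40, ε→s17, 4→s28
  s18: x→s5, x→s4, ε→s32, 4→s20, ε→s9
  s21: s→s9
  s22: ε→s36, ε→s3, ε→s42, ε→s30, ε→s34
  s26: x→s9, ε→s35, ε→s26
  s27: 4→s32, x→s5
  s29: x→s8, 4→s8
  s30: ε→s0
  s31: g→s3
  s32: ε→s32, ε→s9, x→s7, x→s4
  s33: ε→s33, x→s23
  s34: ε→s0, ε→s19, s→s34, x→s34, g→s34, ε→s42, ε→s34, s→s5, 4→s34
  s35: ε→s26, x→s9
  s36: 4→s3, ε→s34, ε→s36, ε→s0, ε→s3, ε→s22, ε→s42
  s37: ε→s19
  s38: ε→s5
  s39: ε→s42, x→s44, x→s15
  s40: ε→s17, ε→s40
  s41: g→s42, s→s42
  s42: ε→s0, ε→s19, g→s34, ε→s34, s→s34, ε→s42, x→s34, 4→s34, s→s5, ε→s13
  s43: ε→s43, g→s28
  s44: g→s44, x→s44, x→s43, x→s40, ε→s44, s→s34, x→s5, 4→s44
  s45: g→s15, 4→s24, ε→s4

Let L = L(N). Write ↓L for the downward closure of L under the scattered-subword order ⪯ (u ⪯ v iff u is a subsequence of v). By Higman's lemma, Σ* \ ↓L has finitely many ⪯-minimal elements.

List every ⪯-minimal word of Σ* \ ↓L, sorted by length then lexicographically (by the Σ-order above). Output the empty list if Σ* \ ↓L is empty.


|Q|=46, |F|=1, |δ|=123 (55 ε).
min D↑ (2 st, q0=0, F={1}): 0:x→0,s→1,g→0,4→0 1:x→1,s→1,g→1,4→1.
's': |S_i|=[14, 9] end={s0,s13,s19,s20,s23,s3,s34,s42,s5} rej; 1/1 single-dels accept.
1 obstructions.

Antichain: [s].


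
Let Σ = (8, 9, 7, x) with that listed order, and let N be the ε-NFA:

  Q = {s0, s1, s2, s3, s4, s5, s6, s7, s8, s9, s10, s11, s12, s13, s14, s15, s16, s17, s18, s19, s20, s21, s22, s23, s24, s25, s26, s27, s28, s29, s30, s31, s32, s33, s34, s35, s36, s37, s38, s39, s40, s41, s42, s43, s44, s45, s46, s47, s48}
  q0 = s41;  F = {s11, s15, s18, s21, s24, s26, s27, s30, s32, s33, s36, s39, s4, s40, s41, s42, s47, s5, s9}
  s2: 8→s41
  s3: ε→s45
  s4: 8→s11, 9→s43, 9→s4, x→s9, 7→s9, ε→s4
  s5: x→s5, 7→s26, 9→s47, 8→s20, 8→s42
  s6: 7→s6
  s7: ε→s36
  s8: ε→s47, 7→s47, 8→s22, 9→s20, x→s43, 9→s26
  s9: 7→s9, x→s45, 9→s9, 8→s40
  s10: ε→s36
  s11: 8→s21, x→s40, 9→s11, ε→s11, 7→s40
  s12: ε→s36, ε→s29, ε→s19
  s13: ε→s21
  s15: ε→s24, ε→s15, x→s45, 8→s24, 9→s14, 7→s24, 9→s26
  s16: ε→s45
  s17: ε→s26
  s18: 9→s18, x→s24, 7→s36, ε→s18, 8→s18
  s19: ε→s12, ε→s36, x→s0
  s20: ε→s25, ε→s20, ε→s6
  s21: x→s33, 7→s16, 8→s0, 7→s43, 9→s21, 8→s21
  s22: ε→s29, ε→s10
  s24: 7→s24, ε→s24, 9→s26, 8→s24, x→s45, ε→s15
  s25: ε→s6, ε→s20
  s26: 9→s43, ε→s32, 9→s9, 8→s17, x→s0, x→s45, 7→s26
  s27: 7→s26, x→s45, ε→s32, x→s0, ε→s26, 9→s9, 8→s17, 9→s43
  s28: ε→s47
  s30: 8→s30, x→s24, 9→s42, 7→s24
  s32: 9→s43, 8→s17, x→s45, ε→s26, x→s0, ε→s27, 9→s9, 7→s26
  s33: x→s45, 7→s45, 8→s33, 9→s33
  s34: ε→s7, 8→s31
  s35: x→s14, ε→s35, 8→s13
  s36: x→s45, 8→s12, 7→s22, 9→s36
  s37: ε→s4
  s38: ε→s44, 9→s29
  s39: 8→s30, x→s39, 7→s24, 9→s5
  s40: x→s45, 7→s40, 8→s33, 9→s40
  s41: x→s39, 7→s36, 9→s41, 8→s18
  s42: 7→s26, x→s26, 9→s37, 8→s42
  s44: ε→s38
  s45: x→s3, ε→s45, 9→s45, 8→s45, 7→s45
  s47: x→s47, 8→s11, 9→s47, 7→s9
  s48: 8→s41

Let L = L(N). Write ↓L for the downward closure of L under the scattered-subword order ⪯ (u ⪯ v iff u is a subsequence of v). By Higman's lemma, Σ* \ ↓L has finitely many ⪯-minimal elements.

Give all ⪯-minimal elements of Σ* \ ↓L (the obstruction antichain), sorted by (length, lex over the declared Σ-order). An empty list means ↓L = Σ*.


min(Σ*\↓L) = [7x, 8xx, x99887].

|Q|=49, |F|=19, |δ|=142 (38 ε).
min D↑ (17 st, q0=0, F={5}): 0:8→1,9→0,7→2,x→3 1:8→1,9→1,7→2,x→4 2:8→2,9→2,7→2,x→5 3:8→6,9→7,7→4,x→3 4:8→4,9→8,7→4,x→5 5:8→5,9→5,7→5,x→5 6:8→6,9→9,7→4,x→4 7:8→9,9→10,7→8,x→7 8:8→8,9→11,7→8,x→5 9:8→9,9→12,7→8,x→8 10:8→13,9→10,7→11,x→10 11:8→14,9→11,7→11,x→5 12:8→13,9→12,7→11,x→11 13:8→15,9→13,7→14,x→14 14:8→16,9→14,7→14,x→5 15:8→15,9→15,7→5,x→16 16:8→16,9→16,7→5,x→5 (ε-aug+det+¬).
'7x': N↓-sim [35, 22, 3] end={s0,s3,s45} — reject; 2/2 deletions ∈↓L.
'8xx': |S_i|=[35, 31, 14, 3] end={s0,s3,s45} ∉↓L; 3/3 single-dels accept.
'x99887': |S_i|=[35, 27, 23, 13, 9, 7, 4] end={s16,s3,s43,s45} rej; 6/6 single-dels accept.
3 minimals (antichain).


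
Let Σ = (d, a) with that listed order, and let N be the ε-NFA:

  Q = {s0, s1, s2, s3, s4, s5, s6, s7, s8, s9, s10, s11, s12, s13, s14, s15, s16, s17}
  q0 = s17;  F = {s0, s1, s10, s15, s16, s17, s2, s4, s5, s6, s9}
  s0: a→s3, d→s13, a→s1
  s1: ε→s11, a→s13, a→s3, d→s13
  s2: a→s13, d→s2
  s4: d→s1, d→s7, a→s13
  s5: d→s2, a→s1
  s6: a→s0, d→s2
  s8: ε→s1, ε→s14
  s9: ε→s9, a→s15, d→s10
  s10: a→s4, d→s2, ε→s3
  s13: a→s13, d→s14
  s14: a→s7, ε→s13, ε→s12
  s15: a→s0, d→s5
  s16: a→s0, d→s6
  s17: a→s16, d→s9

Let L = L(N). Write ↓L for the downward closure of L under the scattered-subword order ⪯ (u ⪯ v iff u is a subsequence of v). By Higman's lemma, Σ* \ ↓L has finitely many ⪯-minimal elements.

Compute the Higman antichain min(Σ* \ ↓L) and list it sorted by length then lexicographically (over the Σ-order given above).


|Q|=18, |F|=11, |δ|=35 (7 ε).
min D↑ (12 st, q0=0, F={10}): 0:d→1,a→2 1:d→3,a→4 2:d→5,a→6 3:d→7,a→8 4:d→9,a→6 5:d→7,a→6 6:d→10,a→11 7:d→7,a→10 8:d→11,a→10 9:d→7,a→11 10:d→10,a→10 11:d→10,a→10 (ε-aug+det+¬).
'aad': N↓-sim [17, 14, 8, 4] end={s12,s13,s14,s7} — reject; 3/3 deletions ∈↓L.
'ddda': run [17, 15, 11, 8, 5] end={s12,s13,s14,s3,s7} rej; 4/4 single-dels accept.
'ddaa': run [17, 15, 11, 8, 5] end={s12,s13,s14,s3,s7} — reject; 4/4 deletions ∈↓L.
'adda': run [17, 14, 11, 5, 4] end={s12,s13,s14,s7} — reject; 4/4 single-dels accept.
'aaaa': |S_i|=[17, 14, 8, 7, 5] end={s12,s13,s14,s3,s7} rej; 4/4 single-dels accept.
'ddadd': N↓-sim [17, 15, 11, 8, 7, 4] end={s12,s13,s14,s7} — reject; 5/5 single-dels accept.
6 minimals (antichain).

Antichain: [aad, ddda, ddaa, adda, aaaa, ddadd].


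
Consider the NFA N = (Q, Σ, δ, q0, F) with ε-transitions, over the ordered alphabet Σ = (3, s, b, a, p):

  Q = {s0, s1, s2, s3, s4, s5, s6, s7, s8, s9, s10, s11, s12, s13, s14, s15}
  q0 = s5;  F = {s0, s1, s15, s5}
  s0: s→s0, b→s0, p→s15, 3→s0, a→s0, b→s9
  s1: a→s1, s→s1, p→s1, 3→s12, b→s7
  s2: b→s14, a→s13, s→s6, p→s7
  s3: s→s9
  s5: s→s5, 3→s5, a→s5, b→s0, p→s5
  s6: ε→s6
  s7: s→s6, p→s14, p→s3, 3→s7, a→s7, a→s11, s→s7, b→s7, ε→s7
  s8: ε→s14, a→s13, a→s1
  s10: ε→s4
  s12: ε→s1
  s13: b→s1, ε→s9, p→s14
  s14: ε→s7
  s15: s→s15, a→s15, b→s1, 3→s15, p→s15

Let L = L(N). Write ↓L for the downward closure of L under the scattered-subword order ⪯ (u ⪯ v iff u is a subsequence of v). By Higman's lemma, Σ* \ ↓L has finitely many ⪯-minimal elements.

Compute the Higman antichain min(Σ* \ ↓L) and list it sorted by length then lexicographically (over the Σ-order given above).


Antichain: [bpbb].

|Q|=16, |F|=4, |δ|=45 (7 ε).
min D↑ (5 st, q0=0, F={4}): 0:3→0,s→0,b→1,a→0,p→0 1:3→1,s→1,b→1,a→1,p→2 2:3→2,s→2,b→3,a→2,p→2 3:3→3,s→3,b→4,a→3,p→3 4:3→4,s→4,b→4,a→4,p→4.
'bpbb': run [11, 10, 9, 8, 6] end={s11,s14,s3,s6,s7,s9} — reject; 4/4 del acc.
1 words, ⪯-incomp.


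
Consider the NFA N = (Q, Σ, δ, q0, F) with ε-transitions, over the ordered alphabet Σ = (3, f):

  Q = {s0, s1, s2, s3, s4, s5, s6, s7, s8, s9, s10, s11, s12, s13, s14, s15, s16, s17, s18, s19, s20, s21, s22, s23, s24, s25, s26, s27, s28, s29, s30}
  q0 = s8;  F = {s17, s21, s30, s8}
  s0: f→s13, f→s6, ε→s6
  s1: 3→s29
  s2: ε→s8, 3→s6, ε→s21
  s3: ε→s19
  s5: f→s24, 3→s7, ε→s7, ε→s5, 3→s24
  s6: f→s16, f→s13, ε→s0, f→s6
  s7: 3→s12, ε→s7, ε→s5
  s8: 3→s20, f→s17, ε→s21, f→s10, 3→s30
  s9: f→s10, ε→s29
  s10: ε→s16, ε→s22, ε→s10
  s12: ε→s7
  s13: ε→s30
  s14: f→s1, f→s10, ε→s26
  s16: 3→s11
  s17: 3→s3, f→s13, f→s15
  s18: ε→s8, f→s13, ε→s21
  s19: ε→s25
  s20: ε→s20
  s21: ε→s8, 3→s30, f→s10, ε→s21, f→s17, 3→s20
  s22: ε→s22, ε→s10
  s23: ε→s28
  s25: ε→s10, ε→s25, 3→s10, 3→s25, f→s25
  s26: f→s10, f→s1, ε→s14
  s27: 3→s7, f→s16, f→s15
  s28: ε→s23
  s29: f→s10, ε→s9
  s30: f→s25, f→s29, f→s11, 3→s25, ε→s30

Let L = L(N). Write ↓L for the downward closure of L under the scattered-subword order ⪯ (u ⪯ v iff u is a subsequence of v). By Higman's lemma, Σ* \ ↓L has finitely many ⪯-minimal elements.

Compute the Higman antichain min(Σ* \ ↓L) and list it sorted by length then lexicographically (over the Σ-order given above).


|Q|=31, |F|=4, |δ|=72 (32 ε).
min D↑ (4 st, q0=0, F={3}): 0:3→1,f→2 1:3→3,f→3 2:3→3,f→1 3:3→3,f→3 (ε-aug+det+¬).
'33': N↓-sim [16, 11, 5] end={s10,s11,s16,s22,s25} — reject; 2/2 single-dels accept.
'3f': N↓-sim [16, 11, 7] end={s10,s11,s16,s22,s25,s29,s9} rej; 2/2 del acc.
'f3': |S_i|=[16, 13, 7] end={s10,s11,s16,s19,s22,s25,s3} rej; 2/2 single-dels accept.
'fff': N↓-sim [16, 13, 10, 7] end={s10,s11,s16,s22,s25,s29,s9} — reject; 3/3 del acc.
4 words, ⪯-incomp.

Antichain: [33, 3f, f3, fff].


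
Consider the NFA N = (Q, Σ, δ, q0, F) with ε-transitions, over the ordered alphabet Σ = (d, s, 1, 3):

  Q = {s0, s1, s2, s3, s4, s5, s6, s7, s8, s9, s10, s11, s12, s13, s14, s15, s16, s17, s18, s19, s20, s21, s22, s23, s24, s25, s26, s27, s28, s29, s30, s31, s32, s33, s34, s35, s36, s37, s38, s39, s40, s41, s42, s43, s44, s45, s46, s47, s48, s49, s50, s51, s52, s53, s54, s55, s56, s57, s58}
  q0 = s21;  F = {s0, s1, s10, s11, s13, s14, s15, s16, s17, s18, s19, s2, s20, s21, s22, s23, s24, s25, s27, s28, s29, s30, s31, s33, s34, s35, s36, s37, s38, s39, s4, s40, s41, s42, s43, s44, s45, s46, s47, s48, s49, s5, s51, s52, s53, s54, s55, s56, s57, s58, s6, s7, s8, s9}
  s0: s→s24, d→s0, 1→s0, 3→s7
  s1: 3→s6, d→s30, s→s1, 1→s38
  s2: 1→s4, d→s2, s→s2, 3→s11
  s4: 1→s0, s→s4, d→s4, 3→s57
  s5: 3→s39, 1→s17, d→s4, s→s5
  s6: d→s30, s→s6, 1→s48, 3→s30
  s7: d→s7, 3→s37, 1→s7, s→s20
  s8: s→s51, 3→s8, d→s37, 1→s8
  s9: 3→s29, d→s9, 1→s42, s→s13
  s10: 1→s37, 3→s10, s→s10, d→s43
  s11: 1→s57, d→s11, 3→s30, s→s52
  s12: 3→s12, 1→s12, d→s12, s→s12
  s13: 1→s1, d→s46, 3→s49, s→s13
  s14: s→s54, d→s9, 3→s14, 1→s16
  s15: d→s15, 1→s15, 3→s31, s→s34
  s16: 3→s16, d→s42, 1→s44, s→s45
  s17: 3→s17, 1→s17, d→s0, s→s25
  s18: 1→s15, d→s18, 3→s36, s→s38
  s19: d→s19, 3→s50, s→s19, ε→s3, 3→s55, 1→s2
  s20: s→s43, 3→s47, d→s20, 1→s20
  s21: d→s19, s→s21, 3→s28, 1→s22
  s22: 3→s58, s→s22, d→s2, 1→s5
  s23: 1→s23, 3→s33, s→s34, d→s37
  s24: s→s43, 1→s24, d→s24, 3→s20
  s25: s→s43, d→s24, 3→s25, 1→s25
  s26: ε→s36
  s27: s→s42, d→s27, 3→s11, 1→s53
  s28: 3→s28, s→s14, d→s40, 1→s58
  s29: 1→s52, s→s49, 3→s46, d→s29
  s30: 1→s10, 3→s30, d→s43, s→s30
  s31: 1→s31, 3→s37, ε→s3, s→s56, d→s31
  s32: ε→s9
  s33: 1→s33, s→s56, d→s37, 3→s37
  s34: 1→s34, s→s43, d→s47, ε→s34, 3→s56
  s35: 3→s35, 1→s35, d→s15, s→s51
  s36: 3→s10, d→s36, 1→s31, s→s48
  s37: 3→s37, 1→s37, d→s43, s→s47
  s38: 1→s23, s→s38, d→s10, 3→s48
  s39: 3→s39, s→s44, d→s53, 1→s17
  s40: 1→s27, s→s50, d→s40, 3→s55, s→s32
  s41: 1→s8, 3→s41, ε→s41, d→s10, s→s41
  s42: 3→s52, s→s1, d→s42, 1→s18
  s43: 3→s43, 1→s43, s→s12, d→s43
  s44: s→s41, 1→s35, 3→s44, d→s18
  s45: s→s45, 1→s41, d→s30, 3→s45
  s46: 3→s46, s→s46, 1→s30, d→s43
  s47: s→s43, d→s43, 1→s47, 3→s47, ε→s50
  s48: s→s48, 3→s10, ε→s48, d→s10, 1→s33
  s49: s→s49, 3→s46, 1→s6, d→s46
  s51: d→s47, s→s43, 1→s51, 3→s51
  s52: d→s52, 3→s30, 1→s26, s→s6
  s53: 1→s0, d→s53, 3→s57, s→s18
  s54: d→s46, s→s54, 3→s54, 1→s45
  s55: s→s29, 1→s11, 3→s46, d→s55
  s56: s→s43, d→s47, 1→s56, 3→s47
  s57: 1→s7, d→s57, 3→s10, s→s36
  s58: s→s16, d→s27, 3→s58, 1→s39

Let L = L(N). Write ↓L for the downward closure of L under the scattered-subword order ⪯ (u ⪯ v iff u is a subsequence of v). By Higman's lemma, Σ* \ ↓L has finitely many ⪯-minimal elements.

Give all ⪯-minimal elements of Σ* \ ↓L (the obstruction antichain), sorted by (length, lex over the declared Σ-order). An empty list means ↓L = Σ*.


|Q|=59, |F|=54, |δ|=230 (8 ε).
min D↑ (55 st, q0=0, F={37}): 0:d→1,s→0,1→2,3→3 1:d→1,s→1,1→4,3→5 2:d→4,s→2,1→6,3→7 3:d→8,s→9,1→7,3→3 4:d→4,s→4,1→10,3→11 5:d→5,s→12,1→11,3→13 6:d→10,s→6,1→14,3→15 7:d→16,s→17,1→15,3→7 8:d→8,s→18,1→16,3→5 9:d→18,s→19,1→17,3→9 10:d→10,s→10,1→20,3→21 11:d→11,s→22,1→21,3→23 12:d→12,s→24,1→22,3→13 13:d→25,s→13,1→23,3→13 14:d→20,s→26,1→14,3→14 15:d→27,s→28,1→14,3→15 16:d→16,s→29,1→27,3→11 17:d→29,s→30,1→28,3→17 18:d→18,s→31,1→29,3→12 19:d→13,s→19,1→30,3→19 20:d→20,s→32,1→20,3→33 21:d→21,s→34,1→33,3→35 22:d→22,s→36,1→34,3→23 23:d→25,s→23,1→35,3→23 24:d→13,s→24,1→36,3→13 25:d→25,s→37,1→25,3→25 26:d→32,s→25,1→26,3→26 27:d→27,s→38,1→20,3→21 28:d→38,s→39,1→40,3→28 29:d→29,s→41,1→38,3→22 30:d→23,s→30,1→39,3→30 31:d→13,s→31,1→41,3→24 32:d→32,s→25,1→32,3→42 33:d→33,s→42,1→33,3→43 34:d→34,s→44,1→45,3→35 35:d→25,s→35,1→43,3→35 36:d→23,s→36,1→44,3→23 37:d→37,s→37,1→37,3→37 38:d→38,s→46,1→47,3→34 39:d→35,s→39,1→48,3→39 40:d→47,s→49,1→40,3→40 41:d→23,s→41,1→46,3→36 42:d→42,s→25,1→42,3→50 43:d→25,s→50,1→43,3→43 44:d→35,s→44,1→51,3→35 45:d→45,s→52,1→45,3→43 46:d→35,s→46,1→53,3→44 47:d→47,s→54,1→47,3→45 48:d→43,s→49,1→48,3→48 49:d→50,s→25,1→49,3→49 50:d→25,s→25,1→50,3→50 51:d→43,s→52,1→51,3→43 52:d→50,s→25,1→52,3→50 53:d→43,s→54,1→53,3→51 54:d→50,s→25,1→54,3→52 (ε-aug+det+¬).
'd33ds': N↓-sim [59, 42, 24, 8, 2, 1] end={s12} ∉↓L; 5/5 single-dels accept.
'111sss': |S_i|=[59, 46, 34, 21, 10, 2, 1] end={s12} — reject; 6/6 deletions ∈↓L.
'3ssdds': |S_i|=[59, 53, 41, 23, 8, 2, 1] end={s12} ∉↓L; 6/6 single-dels accept.
3 obstructions.

min(Σ*\↓L) = [d33ds, 111sss, 3ssdds].


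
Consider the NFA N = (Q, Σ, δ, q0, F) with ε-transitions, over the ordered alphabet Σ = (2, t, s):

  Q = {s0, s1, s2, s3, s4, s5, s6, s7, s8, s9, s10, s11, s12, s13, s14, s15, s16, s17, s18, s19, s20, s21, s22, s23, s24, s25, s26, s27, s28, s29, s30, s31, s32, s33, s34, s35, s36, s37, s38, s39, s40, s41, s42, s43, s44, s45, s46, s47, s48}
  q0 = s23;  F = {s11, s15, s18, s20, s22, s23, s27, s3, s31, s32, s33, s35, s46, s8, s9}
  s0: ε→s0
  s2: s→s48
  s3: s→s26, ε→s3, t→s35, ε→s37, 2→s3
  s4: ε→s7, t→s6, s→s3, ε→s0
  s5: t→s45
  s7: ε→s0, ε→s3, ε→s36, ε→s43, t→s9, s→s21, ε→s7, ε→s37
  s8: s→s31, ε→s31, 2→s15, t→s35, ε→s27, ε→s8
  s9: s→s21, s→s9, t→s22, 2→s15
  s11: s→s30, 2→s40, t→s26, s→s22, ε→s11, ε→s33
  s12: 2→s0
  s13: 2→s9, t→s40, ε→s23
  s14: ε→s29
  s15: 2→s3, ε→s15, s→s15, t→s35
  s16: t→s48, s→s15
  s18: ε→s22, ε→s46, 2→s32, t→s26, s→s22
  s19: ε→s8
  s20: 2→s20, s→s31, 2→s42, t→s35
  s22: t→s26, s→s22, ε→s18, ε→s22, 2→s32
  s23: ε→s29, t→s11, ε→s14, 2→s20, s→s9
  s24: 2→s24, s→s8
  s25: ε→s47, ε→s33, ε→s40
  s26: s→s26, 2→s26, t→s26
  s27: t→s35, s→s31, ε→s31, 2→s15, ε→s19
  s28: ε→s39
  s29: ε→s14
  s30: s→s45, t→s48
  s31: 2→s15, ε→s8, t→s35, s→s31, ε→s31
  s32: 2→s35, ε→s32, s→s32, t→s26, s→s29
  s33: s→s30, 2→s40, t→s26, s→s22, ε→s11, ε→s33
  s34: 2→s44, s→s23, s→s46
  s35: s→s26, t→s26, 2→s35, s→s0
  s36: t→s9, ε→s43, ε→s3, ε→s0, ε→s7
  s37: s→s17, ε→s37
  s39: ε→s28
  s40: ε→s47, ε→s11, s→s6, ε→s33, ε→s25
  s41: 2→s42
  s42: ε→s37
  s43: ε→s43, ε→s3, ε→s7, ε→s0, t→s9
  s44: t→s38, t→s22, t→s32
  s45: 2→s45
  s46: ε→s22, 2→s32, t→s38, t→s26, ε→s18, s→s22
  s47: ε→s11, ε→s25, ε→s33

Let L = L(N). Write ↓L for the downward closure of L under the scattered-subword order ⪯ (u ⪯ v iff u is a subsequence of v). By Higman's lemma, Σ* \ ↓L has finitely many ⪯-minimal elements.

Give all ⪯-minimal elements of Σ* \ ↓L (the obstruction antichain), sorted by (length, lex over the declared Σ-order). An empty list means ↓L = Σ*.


A = [tt, 2ts, s22s].

|Q|=49, |F|=15, |δ|=140 (58 ε).
min D↑ (11 st, q0=0, F={6}): 0:2→1,t→2,s→3 1:2→1,t→4,s→5 2:2→2,t→6,s→7 3:2→8,t→7,s→3 4:2→4,t→6,s→6 5:2→8,t→4,s→5 6:2→6,t→6,s→6 7:2→9,t→6,s→7 8:2→10,t→4,s→8 9:2→4,t→6,s→9 10:2→10,t→4,s→6.
'tt': run [32, 19, 3] end={s26,s38,s48} rej; 2/2 deletions ∈↓L.
'2ts': run [32, 29, 5, 2] end={s0,s26} ∉↓L; 3/3 single-dels accept.
's22s': |S_i|=[32, 24, 11, 7, 3] end={s0,s17,s26} — reject; 4/4 del acc.
3 words, ⪯-incomp.


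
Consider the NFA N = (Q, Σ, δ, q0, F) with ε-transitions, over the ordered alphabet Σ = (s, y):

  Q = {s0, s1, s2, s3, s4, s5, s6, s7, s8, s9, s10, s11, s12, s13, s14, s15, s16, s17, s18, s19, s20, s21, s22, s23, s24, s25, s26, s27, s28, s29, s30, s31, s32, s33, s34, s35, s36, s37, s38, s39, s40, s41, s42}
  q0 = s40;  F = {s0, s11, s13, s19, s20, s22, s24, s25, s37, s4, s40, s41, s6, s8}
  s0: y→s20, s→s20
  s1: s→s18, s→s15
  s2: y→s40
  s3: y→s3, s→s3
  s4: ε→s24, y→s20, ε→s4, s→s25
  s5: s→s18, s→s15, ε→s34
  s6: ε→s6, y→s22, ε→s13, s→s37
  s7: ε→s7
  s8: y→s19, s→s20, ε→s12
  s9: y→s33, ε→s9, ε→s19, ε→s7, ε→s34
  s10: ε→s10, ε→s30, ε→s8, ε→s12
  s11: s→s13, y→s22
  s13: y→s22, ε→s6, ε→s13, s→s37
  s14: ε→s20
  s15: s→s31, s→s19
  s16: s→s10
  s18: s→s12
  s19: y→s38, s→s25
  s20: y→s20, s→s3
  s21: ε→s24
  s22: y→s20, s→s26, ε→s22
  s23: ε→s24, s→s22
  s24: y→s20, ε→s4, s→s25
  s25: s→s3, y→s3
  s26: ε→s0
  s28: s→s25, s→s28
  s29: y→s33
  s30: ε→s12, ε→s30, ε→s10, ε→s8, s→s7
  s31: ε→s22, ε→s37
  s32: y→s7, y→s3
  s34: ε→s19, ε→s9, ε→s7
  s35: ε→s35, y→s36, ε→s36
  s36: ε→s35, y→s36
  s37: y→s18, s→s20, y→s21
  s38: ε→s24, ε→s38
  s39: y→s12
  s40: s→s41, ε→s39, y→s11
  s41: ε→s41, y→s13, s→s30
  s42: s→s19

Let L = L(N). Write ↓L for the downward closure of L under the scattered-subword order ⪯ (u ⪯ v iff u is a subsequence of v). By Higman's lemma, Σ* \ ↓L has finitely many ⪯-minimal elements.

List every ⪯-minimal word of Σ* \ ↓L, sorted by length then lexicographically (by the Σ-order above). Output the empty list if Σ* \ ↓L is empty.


A = [ssss, yyys, ssysy, yysss].

|Q|=43, |F|=14, |δ|=91 (39 ε).
min D↑ (13 st, q0=0, F={10}): 0:s→1,y→2 1:s→3,y→4 2:s→4,y→5 3:s→6,y→7 4:s→8,y→5 5:s→9,y→6 6:s→10,y→6 7:s→11,y→12 8:s→6,y→12 9:s→6,y→6 10:s→10,y→10 11:s→10,y→10 12:s→11,y→6 (ε-aug+det+¬).
'ssss': run [24, 21, 17, 5, 1] end={s3} ∉↓L; 4/4 single-dels accept.
'yyys': run [24, 17, 12, 2, 1] end={s3} rej; 4/4 del acc.
'ssysy': run [24, 21, 17, 10, 3, 1] end={s3} — reject; 5/5 del acc.
'yysss': |S_i|=[24, 17, 12, 6, 2, 1] end={s3} — reject; 5/5 single-dels accept.
4 words, ⪯-incomp.
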